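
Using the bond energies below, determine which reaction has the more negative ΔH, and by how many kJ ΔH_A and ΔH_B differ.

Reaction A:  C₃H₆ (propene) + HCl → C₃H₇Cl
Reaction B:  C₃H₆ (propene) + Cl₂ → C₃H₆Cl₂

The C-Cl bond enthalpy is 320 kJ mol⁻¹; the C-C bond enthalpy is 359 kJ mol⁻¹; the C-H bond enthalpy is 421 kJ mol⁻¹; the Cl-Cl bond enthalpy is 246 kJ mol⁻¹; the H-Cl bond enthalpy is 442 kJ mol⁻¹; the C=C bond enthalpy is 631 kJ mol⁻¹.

Reaction B, by 95 kJ

Reaction A:
  Bonds broken (reactants):
    C-C: 1 × 359 = 359
    C-H: 6 × 421 = 2526
    C=C: 1 × 631 = 631
    H-Cl: 1 × 442 = 442
    Σ(broken) = 3958 kJ
  Bonds formed (products):
    C-C: 2 × 359 = 718
    C-Cl: 1 × 320 = 320
    C-H: 7 × 421 = 2947
    Σ(formed) = 3985 kJ
  ΔH_A = 3958 − 3985 = −27 kJ
Reaction B:
  Bonds broken (reactants):
    C-C: 1 × 359 = 359
    C-H: 6 × 421 = 2526
    C=C: 1 × 631 = 631
    Cl-Cl: 1 × 246 = 246
    Σ(broken) = 3762 kJ
  Bonds formed (products):
    C-C: 2 × 359 = 718
    C-Cl: 2 × 320 = 640
    C-H: 6 × 421 = 2526
    Σ(formed) = 3884 kJ
  ΔH_B = 3762 − 3884 = −122 kJ
ΔH_A − ΔH_B = +95 kJ, so reaction B has the more negative ΔH; |ΔH_A − ΔH_B| = 95 kJ.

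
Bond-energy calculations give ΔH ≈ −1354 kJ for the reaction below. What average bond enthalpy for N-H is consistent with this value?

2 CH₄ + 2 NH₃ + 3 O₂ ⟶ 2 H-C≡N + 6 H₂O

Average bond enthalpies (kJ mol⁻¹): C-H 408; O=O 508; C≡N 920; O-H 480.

Let D be the N-H bond energy.
Σ(broken) = 8×408 + 6×D + 3×508 = 4788 + 6D
Σ(formed) = 2×920 + 2×408 + 12×480 = 8416
ΔH = Σ(broken) − Σ(formed) = (4788 + 6D) − (8416) = −3628 + 6D
Setting this equal to −1354 kJ gives 6D = 2274, so D = 379 kJ/mol.

D(N-H) ≈ 379 kJ/mol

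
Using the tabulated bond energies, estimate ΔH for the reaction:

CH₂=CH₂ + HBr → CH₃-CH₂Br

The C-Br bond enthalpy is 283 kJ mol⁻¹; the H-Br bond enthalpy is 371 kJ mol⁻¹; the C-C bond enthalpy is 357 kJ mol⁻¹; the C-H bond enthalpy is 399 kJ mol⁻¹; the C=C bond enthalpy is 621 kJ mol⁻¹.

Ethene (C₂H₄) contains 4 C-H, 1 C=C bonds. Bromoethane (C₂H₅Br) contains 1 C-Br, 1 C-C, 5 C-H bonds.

ΔH ≈ −47 kJ

Bonds broken (reactants):
  C-H: 4 × 399 = 1596
  C=C: 1 × 621 = 621
  H-Br: 1 × 371 = 371
  Σ(broken) = 2588 kJ
Bonds formed (products):
  C-Br: 1 × 283 = 283
  C-C: 1 × 357 = 357
  C-H: 5 × 399 = 1995
  Σ(formed) = 2635 kJ
ΔH = Σ(broken) − Σ(formed) = 2588 − 2635 = −47 kJ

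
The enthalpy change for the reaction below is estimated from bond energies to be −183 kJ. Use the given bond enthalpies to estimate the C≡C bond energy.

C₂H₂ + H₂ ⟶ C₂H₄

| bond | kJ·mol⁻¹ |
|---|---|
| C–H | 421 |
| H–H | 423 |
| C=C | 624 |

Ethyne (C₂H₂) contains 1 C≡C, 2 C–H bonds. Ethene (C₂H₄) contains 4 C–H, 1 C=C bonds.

Let D be the C≡C bond energy.
Σ(broken) = 1×D + 2×421 + 1×423 = 1265 + D
Σ(formed) = 4×421 + 1×624 = 2308
ΔH = Σ(broken) − Σ(formed) = (1265 + D) − (2308) = −1043 + D
Setting this equal to −183 kJ gives D = 860 kJ/mol.

D(C≡C) ≈ 860 kJ/mol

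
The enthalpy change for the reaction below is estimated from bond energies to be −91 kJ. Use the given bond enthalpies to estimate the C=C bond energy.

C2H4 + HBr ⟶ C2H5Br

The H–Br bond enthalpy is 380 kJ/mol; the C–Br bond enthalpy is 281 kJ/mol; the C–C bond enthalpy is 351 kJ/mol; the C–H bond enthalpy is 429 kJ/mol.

D(C=C) ≈ 590 kJ/mol

Let D be the C=C bond energy.
Σ(broken) = 4×429 + 1×D + 1×380 = 2096 + D
Σ(formed) = 1×281 + 1×351 + 5×429 = 2777
ΔH = Σ(broken) − Σ(formed) = (2096 + D) − (2777) = −681 + D
Setting this equal to −91 kJ gives D = 590 kJ/mol.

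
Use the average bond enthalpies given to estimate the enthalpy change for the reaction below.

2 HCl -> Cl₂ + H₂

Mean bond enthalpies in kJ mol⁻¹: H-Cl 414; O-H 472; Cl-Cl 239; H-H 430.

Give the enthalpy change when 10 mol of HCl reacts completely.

ΔH = +795 kJ

Bonds broken (reactants):
  H-Cl: 2 × 414 = 828
  Σ(broken) = 828 kJ
Bonds formed (products):
  Cl-Cl: 1 × 239 = 239
  H-H: 1 × 430 = 430
  Σ(formed) = 669 kJ
ΔH = Σ(broken) − Σ(formed) = 828 − 669 = +159 kJ
For 5× the reaction as written: 5 × (+159) = +795 kJ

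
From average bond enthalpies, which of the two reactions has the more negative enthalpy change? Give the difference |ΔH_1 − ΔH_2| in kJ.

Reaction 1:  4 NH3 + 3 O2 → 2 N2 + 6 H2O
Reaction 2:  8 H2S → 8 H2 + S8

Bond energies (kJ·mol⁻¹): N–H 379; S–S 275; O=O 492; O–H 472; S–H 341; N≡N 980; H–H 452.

Reaction 1, by 1240 kJ

Reaction 1:
  Bonds broken (reactants):
    N–H: 12 × 379 = 4548
    O=O: 3 × 492 = 1476
    Σ(broken) = 6024 kJ
  Bonds formed (products):
    N≡N: 2 × 980 = 1960
    O–H: 12 × 472 = 5664
    Σ(formed) = 7624 kJ
  ΔH_1 = 6024 − 7624 = −1600 kJ
Reaction 2:
  Bonds broken (reactants):
    S–H: 16 × 341 = 5456
    Σ(broken) = 5456 kJ
  Bonds formed (products):
    H–H: 8 × 452 = 3616
    S–S: 8 × 275 = 2200
    Σ(formed) = 5816 kJ
  ΔH_2 = 5456 − 5816 = −360 kJ
ΔH_1 − ΔH_2 = −1240 kJ, so reaction 1 has the more negative ΔH; |ΔH_1 − ΔH_2| = 1240 kJ.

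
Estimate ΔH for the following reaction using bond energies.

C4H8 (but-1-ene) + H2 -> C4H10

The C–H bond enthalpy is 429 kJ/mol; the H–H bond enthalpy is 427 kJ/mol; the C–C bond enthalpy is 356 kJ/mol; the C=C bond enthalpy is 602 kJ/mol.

ΔH ≈ −185 kJ

Bonds broken (reactants):
  C–C: 2 × 356 = 712
  C–H: 8 × 429 = 3432
  C=C: 1 × 602 = 602
  H–H: 1 × 427 = 427
  Σ(broken) = 5173 kJ
Bonds formed (products):
  C–C: 3 × 356 = 1068
  C–H: 10 × 429 = 4290
  Σ(formed) = 5358 kJ
ΔH = Σ(broken) − Σ(formed) = 5173 − 5358 = −185 kJ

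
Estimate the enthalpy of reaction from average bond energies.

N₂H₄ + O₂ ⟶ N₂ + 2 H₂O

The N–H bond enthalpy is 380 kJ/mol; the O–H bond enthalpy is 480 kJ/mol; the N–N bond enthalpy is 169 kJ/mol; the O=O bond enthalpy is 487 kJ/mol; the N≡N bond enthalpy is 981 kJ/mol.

Bonds broken (reactants):
  N–H: 4 × 380 = 1520
  N–N: 1 × 169 = 169
  O=O: 1 × 487 = 487
  Σ(broken) = 2176 kJ
Bonds formed (products):
  N≡N: 1 × 981 = 981
  O–H: 4 × 480 = 1920
  Σ(formed) = 2901 kJ
ΔH = Σ(broken) − Σ(formed) = 2176 − 2901 = −725 kJ

ΔH ≈ −725 kJ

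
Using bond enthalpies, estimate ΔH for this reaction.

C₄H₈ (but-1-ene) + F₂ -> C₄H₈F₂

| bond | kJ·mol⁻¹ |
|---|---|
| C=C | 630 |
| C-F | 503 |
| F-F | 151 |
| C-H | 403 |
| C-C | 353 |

Bonds broken (reactants):
  C-C: 2 × 353 = 706
  C-H: 8 × 403 = 3224
  C=C: 1 × 630 = 630
  F-F: 1 × 151 = 151
  Σ(broken) = 4711 kJ
Bonds formed (products):
  C-C: 3 × 353 = 1059
  C-F: 2 × 503 = 1006
  C-H: 8 × 403 = 3224
  Σ(formed) = 5289 kJ
ΔH = Σ(broken) − Σ(formed) = 4711 − 5289 = −578 kJ

ΔH ≈ −578 kJ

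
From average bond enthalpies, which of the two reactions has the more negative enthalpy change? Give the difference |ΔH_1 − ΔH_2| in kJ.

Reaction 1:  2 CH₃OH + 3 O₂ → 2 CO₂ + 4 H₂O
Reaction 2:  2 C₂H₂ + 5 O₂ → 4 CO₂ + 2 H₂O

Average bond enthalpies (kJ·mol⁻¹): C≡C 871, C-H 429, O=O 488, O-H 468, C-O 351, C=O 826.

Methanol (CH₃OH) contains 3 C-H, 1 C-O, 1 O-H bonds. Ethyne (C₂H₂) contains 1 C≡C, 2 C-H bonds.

Reaction 1:
  Bonds broken (reactants):
    C-H: 6 × 429 = 2574
    C-O: 2 × 351 = 702
    O-H: 2 × 468 = 936
    O=O: 3 × 488 = 1464
    Σ(broken) = 5676 kJ
  Bonds formed (products):
    C=O: 4 × 826 = 3304
    O-H: 8 × 468 = 3744
    Σ(formed) = 7048 kJ
  ΔH_1 = 5676 − 7048 = −1372 kJ
Reaction 2:
  Bonds broken (reactants):
    C≡C: 2 × 871 = 1742
    C-H: 4 × 429 = 1716
    O=O: 5 × 488 = 2440
    Σ(broken) = 5898 kJ
  Bonds formed (products):
    C=O: 8 × 826 = 6608
    O-H: 4 × 468 = 1872
    Σ(formed) = 8480 kJ
  ΔH_2 = 5898 − 8480 = −2582 kJ
ΔH_1 − ΔH_2 = +1210 kJ, so reaction 2 has the more negative ΔH; |ΔH_1 − ΔH_2| = 1210 kJ.

Reaction 2, by 1210 kJ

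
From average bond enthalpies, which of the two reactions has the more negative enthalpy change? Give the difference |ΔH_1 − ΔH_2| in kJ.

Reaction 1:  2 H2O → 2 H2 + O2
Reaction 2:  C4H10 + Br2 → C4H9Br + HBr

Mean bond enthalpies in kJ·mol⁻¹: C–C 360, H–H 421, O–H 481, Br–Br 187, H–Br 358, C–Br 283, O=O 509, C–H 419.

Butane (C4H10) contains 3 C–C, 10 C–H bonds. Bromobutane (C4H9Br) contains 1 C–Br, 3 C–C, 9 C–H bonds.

Reaction 1:
  Bonds broken (reactants):
    O–H: 4 × 481 = 1924
    Σ(broken) = 1924 kJ
  Bonds formed (products):
    H–H: 2 × 421 = 842
    O=O: 1 × 509 = 509
    Σ(formed) = 1351 kJ
  ΔH_1 = 1924 − 1351 = +573 kJ
Reaction 2:
  Bonds broken (reactants):
    Br–Br: 1 × 187 = 187
    C–C: 3 × 360 = 1080
    C–H: 10 × 419 = 4190
    Σ(broken) = 5457 kJ
  Bonds formed (products):
    C–Br: 1 × 283 = 283
    C–C: 3 × 360 = 1080
    C–H: 9 × 419 = 3771
    H–Br: 1 × 358 = 358
    Σ(formed) = 5492 kJ
  ΔH_2 = 5457 − 5492 = −35 kJ
ΔH_1 − ΔH_2 = +608 kJ, so reaction 2 has the more negative ΔH; |ΔH_1 − ΔH_2| = 608 kJ.

Reaction 2, by 608 kJ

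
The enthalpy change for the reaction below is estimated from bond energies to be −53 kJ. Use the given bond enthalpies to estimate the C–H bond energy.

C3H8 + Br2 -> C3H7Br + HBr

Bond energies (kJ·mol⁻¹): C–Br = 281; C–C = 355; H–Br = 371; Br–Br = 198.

D(C–H) ≈ 401 kJ/mol

Let D be the C–H bond energy.
Σ(broken) = 1×198 + 2×355 + 8×D = 908 + 8D
Σ(formed) = 1×281 + 2×355 + 7×D + 1×371 = 1362 + 7D
ΔH = Σ(broken) − Σ(formed) = (908 + 8D) − (1362 + 7D) = −454 + D
Setting this equal to −53 kJ gives D = 401 kJ/mol.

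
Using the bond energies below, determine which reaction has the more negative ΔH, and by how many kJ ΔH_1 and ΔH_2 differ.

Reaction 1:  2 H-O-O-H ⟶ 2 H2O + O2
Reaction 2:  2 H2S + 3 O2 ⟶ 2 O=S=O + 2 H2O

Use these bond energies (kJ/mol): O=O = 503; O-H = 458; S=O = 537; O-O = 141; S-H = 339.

Reaction 2, by 894 kJ

Reaction 1:
  Bonds broken (reactants):
    O-H: 4 × 458 = 1832
    O-O: 2 × 141 = 282
    Σ(broken) = 2114 kJ
  Bonds formed (products):
    O-H: 4 × 458 = 1832
    O=O: 1 × 503 = 503
    Σ(formed) = 2335 kJ
  ΔH_1 = 2114 − 2335 = −221 kJ
Reaction 2:
  Bonds broken (reactants):
    O=O: 3 × 503 = 1509
    S-H: 4 × 339 = 1356
    Σ(broken) = 2865 kJ
  Bonds formed (products):
    O-H: 4 × 458 = 1832
    S=O: 4 × 537 = 2148
    Σ(formed) = 3980 kJ
  ΔH_2 = 2865 − 3980 = −1115 kJ
ΔH_1 − ΔH_2 = +894 kJ, so reaction 2 has the more negative ΔH; |ΔH_1 − ΔH_2| = 894 kJ.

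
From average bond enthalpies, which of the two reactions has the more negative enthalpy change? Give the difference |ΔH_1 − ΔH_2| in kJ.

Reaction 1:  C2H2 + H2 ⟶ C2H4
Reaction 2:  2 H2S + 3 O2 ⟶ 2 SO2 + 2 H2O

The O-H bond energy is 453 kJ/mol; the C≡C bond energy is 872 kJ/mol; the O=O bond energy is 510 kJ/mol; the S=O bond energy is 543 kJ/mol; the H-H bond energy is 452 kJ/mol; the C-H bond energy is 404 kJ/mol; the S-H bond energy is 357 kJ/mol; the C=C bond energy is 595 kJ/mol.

Reaction 2, by 947 kJ

Reaction 1:
  Bonds broken (reactants):
    C≡C: 1 × 872 = 872
    C-H: 2 × 404 = 808
    H-H: 1 × 452 = 452
    Σ(broken) = 2132 kJ
  Bonds formed (products):
    C-H: 4 × 404 = 1616
    C=C: 1 × 595 = 595
    Σ(formed) = 2211 kJ
  ΔH_1 = 2132 − 2211 = −79 kJ
Reaction 2:
  Bonds broken (reactants):
    O=O: 3 × 510 = 1530
    S-H: 4 × 357 = 1428
    Σ(broken) = 2958 kJ
  Bonds formed (products):
    O-H: 4 × 453 = 1812
    S=O: 4 × 543 = 2172
    Σ(formed) = 3984 kJ
  ΔH_2 = 2958 − 3984 = −1026 kJ
ΔH_1 − ΔH_2 = +947 kJ, so reaction 2 has the more negative ΔH; |ΔH_1 − ΔH_2| = 947 kJ.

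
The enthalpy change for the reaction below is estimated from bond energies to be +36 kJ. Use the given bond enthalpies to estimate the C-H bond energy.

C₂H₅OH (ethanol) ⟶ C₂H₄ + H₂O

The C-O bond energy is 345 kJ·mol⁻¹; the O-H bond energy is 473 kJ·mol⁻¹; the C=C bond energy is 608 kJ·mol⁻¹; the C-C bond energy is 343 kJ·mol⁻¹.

D(C-H) ≈ 429 kJ/mol

Let D be the C-H bond energy.
Σ(broken) = 1×343 + 5×D + 1×345 + 1×473 = 1161 + 5D
Σ(formed) = 4×D + 1×608 + 2×473 = 1554 + 4D
ΔH = Σ(broken) − Σ(formed) = (1161 + 5D) − (1554 + 4D) = −393 + D
Setting this equal to +36 kJ gives D = 429 kJ/mol.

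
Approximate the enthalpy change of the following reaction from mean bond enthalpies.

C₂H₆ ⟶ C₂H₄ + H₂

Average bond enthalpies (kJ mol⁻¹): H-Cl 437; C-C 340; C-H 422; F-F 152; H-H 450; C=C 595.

ΔH ≈ +139 kJ

Bonds broken (reactants):
  C-C: 1 × 340 = 340
  C-H: 6 × 422 = 2532
  Σ(broken) = 2872 kJ
Bonds formed (products):
  C-H: 4 × 422 = 1688
  C=C: 1 × 595 = 595
  H-H: 1 × 450 = 450
  Σ(formed) = 2733 kJ
ΔH = Σ(broken) − Σ(formed) = 2872 − 2733 = +139 kJ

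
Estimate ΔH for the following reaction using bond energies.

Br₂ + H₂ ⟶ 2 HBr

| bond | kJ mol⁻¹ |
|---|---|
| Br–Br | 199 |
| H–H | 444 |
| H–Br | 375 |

ΔH ≈ −107 kJ

Bonds broken (reactants):
  Br–Br: 1 × 199 = 199
  H–H: 1 × 444 = 444
  Σ(broken) = 643 kJ
Bonds formed (products):
  H–Br: 2 × 375 = 750
  Σ(formed) = 750 kJ
ΔH = Σ(broken) − Σ(formed) = 643 − 750 = −107 kJ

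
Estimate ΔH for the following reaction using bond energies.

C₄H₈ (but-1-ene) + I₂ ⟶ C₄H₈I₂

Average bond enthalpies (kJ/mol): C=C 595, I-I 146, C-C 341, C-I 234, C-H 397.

ΔH ≈ −68 kJ

Bonds broken (reactants):
  C-C: 2 × 341 = 682
  C-H: 8 × 397 = 3176
  C=C: 1 × 595 = 595
  I-I: 1 × 146 = 146
  Σ(broken) = 4599 kJ
Bonds formed (products):
  C-C: 3 × 341 = 1023
  C-H: 8 × 397 = 3176
  C-I: 2 × 234 = 468
  Σ(formed) = 4667 kJ
ΔH = Σ(broken) − Σ(formed) = 4599 − 4667 = −68 kJ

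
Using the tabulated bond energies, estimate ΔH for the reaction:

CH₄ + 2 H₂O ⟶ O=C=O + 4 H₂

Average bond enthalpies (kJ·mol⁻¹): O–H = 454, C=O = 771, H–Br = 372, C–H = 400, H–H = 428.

ΔH ≈ +162 kJ

Bonds broken (reactants):
  C–H: 4 × 400 = 1600
  O–H: 4 × 454 = 1816
  Σ(broken) = 3416 kJ
Bonds formed (products):
  C=O: 2 × 771 = 1542
  H–H: 4 × 428 = 1712
  Σ(formed) = 3254 kJ
ΔH = Σ(broken) − Σ(formed) = 3416 − 3254 = +162 kJ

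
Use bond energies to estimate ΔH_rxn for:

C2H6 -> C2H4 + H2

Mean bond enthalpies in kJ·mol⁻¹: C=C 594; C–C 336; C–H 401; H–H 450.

Bonds broken (reactants):
  C–C: 1 × 336 = 336
  C–H: 6 × 401 = 2406
  Σ(broken) = 2742 kJ
Bonds formed (products):
  C–H: 4 × 401 = 1604
  C=C: 1 × 594 = 594
  H–H: 1 × 450 = 450
  Σ(formed) = 2648 kJ
ΔH = Σ(broken) − Σ(formed) = 2742 − 2648 = +94 kJ

ΔH ≈ +94 kJ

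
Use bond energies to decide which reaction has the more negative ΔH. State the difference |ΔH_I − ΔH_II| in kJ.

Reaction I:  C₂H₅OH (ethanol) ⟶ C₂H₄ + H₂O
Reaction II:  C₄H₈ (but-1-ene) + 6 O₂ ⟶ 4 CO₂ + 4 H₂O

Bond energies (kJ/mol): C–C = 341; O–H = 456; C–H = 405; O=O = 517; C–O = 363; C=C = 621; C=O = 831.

Reaction II, by 2683 kJ

Reaction I:
  Bonds broken (reactants):
    C–C: 1 × 341 = 341
    C–H: 5 × 405 = 2025
    C–O: 1 × 363 = 363
    O–H: 1 × 456 = 456
    Σ(broken) = 3185 kJ
  Bonds formed (products):
    C–H: 4 × 405 = 1620
    C=C: 1 × 621 = 621
    O–H: 2 × 456 = 912
    Σ(formed) = 3153 kJ
  ΔH_I = 3185 − 3153 = +32 kJ
Reaction II:
  Bonds broken (reactants):
    C–C: 2 × 341 = 682
    C–H: 8 × 405 = 3240
    C=C: 1 × 621 = 621
    O=O: 6 × 517 = 3102
    Σ(broken) = 7645 kJ
  Bonds formed (products):
    C=O: 8 × 831 = 6648
    O–H: 8 × 456 = 3648
    Σ(formed) = 10296 kJ
  ΔH_II = 7645 − 10296 = −2651 kJ
ΔH_I − ΔH_II = +2683 kJ, so reaction II has the more negative ΔH; |ΔH_I − ΔH_II| = 2683 kJ.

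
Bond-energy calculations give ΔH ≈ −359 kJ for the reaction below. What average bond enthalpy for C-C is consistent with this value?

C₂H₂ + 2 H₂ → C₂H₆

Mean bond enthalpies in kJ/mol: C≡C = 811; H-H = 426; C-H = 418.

D(C-C) ≈ 350 kJ/mol

Let D be the C-C bond energy.
Σ(broken) = 1×811 + 2×418 + 2×426 = 2499
Σ(formed) = 1×D + 6×418 = 2508 + D
ΔH = Σ(broken) − Σ(formed) = (2499) − (2508 + D) = −9 − D
Setting this equal to −359 kJ gives D = 350 kJ/mol.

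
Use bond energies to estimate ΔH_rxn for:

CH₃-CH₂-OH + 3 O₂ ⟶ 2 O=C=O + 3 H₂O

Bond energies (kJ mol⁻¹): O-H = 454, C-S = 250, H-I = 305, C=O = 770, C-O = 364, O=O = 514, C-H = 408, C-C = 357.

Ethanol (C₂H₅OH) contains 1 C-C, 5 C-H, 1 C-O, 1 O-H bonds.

ΔH ≈ −1047 kJ

Bonds broken (reactants):
  C-C: 1 × 357 = 357
  C-H: 5 × 408 = 2040
  C-O: 1 × 364 = 364
  O-H: 1 × 454 = 454
  O=O: 3 × 514 = 1542
  Σ(broken) = 4757 kJ
Bonds formed (products):
  C=O: 4 × 770 = 3080
  O-H: 6 × 454 = 2724
  Σ(formed) = 5804 kJ
ΔH = Σ(broken) − Σ(formed) = 4757 − 5804 = −1047 kJ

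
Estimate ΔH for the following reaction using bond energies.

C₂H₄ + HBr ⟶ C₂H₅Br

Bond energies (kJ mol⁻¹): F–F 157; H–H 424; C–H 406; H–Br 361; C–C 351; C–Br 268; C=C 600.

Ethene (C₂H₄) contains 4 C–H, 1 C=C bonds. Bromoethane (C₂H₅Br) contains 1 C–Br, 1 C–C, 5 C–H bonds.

Bonds broken (reactants):
  C–H: 4 × 406 = 1624
  C=C: 1 × 600 = 600
  H–Br: 1 × 361 = 361
  Σ(broken) = 2585 kJ
Bonds formed (products):
  C–Br: 1 × 268 = 268
  C–C: 1 × 351 = 351
  C–H: 5 × 406 = 2030
  Σ(formed) = 2649 kJ
ΔH = Σ(broken) − Σ(formed) = 2585 − 2649 = −64 kJ

ΔH ≈ −64 kJ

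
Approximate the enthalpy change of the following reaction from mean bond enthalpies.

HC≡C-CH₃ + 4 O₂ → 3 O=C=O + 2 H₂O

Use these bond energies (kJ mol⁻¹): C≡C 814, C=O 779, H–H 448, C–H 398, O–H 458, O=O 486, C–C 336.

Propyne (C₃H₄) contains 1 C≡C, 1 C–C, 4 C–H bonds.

Bonds broken (reactants):
  C≡C: 1 × 814 = 814
  C–C: 1 × 336 = 336
  C–H: 4 × 398 = 1592
  O=O: 4 × 486 = 1944
  Σ(broken) = 4686 kJ
Bonds formed (products):
  C=O: 6 × 779 = 4674
  O–H: 4 × 458 = 1832
  Σ(formed) = 6506 kJ
ΔH = Σ(broken) − Σ(formed) = 4686 − 6506 = −1820 kJ

ΔH ≈ −1820 kJ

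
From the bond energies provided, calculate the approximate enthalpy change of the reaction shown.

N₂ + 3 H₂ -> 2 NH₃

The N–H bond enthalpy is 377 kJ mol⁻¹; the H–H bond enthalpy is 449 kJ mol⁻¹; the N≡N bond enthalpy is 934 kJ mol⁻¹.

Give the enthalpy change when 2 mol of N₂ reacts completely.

ΔH = +38 kJ

Bonds broken (reactants):
  H–H: 3 × 449 = 1347
  N≡N: 1 × 934 = 934
  Σ(broken) = 2281 kJ
Bonds formed (products):
  N–H: 6 × 377 = 2262
  Σ(formed) = 2262 kJ
ΔH = Σ(broken) − Σ(formed) = 2281 − 2262 = +19 kJ
For 2× the reaction as written: 2 × (+19) = +38 kJ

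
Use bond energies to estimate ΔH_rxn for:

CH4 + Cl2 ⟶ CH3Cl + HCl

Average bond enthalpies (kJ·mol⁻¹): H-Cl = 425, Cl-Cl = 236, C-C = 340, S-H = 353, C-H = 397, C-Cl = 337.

ΔH ≈ −129 kJ

Bonds broken (reactants):
  C-H: 4 × 397 = 1588
  Cl-Cl: 1 × 236 = 236
  Σ(broken) = 1824 kJ
Bonds formed (products):
  C-Cl: 1 × 337 = 337
  C-H: 3 × 397 = 1191
  H-Cl: 1 × 425 = 425
  Σ(formed) = 1953 kJ
ΔH = Σ(broken) − Σ(formed) = 1824 − 1953 = −129 kJ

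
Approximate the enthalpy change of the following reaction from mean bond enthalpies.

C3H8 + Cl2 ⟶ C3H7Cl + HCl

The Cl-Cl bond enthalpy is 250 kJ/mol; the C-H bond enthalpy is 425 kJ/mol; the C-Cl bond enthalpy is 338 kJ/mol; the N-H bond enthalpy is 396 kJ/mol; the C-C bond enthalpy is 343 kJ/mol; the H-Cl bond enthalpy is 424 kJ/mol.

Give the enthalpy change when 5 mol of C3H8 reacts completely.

Bonds broken (reactants):
  C-C: 2 × 343 = 686
  C-H: 8 × 425 = 3400
  Cl-Cl: 1 × 250 = 250
  Σ(broken) = 4336 kJ
Bonds formed (products):
  C-C: 2 × 343 = 686
  C-Cl: 1 × 338 = 338
  C-H: 7 × 425 = 2975
  H-Cl: 1 × 424 = 424
  Σ(formed) = 4423 kJ
ΔH = Σ(broken) − Σ(formed) = 4336 − 4423 = −87 kJ
For 5× the reaction as written: 5 × (−87) = −435 kJ

ΔH = −435 kJ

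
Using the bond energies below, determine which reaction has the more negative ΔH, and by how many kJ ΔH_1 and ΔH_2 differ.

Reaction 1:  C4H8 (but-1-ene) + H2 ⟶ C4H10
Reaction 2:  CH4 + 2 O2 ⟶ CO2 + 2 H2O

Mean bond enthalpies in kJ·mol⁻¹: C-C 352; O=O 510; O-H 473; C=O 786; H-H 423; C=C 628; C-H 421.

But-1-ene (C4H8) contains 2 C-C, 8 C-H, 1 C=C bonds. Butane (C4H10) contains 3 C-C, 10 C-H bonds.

Reaction 2, by 617 kJ

Reaction 1:
  Bonds broken (reactants):
    C-C: 2 × 352 = 704
    C-H: 8 × 421 = 3368
    C=C: 1 × 628 = 628
    H-H: 1 × 423 = 423
    Σ(broken) = 5123 kJ
  Bonds formed (products):
    C-C: 3 × 352 = 1056
    C-H: 10 × 421 = 4210
    Σ(formed) = 5266 kJ
  ΔH_1 = 5123 − 5266 = −143 kJ
Reaction 2:
  Bonds broken (reactants):
    C-H: 4 × 421 = 1684
    O=O: 2 × 510 = 1020
    Σ(broken) = 2704 kJ
  Bonds formed (products):
    C=O: 2 × 786 = 1572
    O-H: 4 × 473 = 1892
    Σ(formed) = 3464 kJ
  ΔH_2 = 2704 − 3464 = −760 kJ
ΔH_1 − ΔH_2 = +617 kJ, so reaction 2 has the more negative ΔH; |ΔH_1 − ΔH_2| = 617 kJ.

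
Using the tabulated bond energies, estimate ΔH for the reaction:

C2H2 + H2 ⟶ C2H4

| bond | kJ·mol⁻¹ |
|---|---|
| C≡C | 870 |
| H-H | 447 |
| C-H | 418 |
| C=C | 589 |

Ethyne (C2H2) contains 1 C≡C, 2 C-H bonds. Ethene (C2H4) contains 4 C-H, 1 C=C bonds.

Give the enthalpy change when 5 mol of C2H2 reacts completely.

Bonds broken (reactants):
  C≡C: 1 × 870 = 870
  C-H: 2 × 418 = 836
  H-H: 1 × 447 = 447
  Σ(broken) = 2153 kJ
Bonds formed (products):
  C-H: 4 × 418 = 1672
  C=C: 1 × 589 = 589
  Σ(formed) = 2261 kJ
ΔH = Σ(broken) − Σ(formed) = 2153 − 2261 = −108 kJ
For 5× the reaction as written: 5 × (−108) = −540 kJ

ΔH = −540 kJ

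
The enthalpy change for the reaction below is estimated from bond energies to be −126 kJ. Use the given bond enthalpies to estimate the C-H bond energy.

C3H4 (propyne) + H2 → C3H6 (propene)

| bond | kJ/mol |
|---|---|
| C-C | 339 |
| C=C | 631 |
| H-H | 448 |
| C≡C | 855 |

D(C-H) ≈ 399 kJ/mol

Let D be the C-H bond energy.
Σ(broken) = 1×855 + 1×339 + 4×D + 1×448 = 1642 + 4D
Σ(formed) = 1×339 + 6×D + 1×631 = 970 + 6D
ΔH = Σ(broken) − Σ(formed) = (1642 + 4D) − (970 + 6D) = +672 − 2D
Setting this equal to −126 kJ gives 2D = 798, so D = 399 kJ/mol.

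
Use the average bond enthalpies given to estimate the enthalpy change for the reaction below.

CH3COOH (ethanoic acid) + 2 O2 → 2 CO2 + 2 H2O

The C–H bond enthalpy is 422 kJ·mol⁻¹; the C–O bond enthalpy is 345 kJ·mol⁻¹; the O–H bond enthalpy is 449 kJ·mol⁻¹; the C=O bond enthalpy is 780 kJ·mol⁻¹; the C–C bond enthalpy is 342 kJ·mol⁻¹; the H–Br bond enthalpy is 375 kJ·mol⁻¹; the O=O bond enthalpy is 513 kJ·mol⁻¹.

ΔH ≈ −708 kJ

Bonds broken (reactants):
  C–C: 1 × 342 = 342
  C–H: 3 × 422 = 1266
  C–O: 1 × 345 = 345
  C=O: 1 × 780 = 780
  O–H: 1 × 449 = 449
  O=O: 2 × 513 = 1026
  Σ(broken) = 4208 kJ
Bonds formed (products):
  C=O: 4 × 780 = 3120
  O–H: 4 × 449 = 1796
  Σ(formed) = 4916 kJ
ΔH = Σ(broken) − Σ(formed) = 4208 − 4916 = −708 kJ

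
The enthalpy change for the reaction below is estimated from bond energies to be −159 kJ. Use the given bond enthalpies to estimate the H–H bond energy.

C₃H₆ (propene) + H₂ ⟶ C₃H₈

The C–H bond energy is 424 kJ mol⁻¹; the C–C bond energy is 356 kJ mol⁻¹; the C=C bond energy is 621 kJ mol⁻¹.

D(H–H) ≈ 424 kJ/mol

Let D be the H–H bond energy.
Σ(broken) = 1×356 + 6×424 + 1×621 + 1×D = 3521 + D
Σ(formed) = 2×356 + 8×424 = 4104
ΔH = Σ(broken) − Σ(formed) = (3521 + D) − (4104) = −583 + D
Setting this equal to −159 kJ gives D = 424 kJ/mol.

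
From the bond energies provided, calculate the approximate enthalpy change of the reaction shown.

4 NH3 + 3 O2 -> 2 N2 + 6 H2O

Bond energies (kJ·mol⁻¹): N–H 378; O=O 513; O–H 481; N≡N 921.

ΔH ≈ −1539 kJ

Bonds broken (reactants):
  N–H: 12 × 378 = 4536
  O=O: 3 × 513 = 1539
  Σ(broken) = 6075 kJ
Bonds formed (products):
  N≡N: 2 × 921 = 1842
  O–H: 12 × 481 = 5772
  Σ(formed) = 7614 kJ
ΔH = Σ(broken) − Σ(formed) = 6075 − 7614 = −1539 kJ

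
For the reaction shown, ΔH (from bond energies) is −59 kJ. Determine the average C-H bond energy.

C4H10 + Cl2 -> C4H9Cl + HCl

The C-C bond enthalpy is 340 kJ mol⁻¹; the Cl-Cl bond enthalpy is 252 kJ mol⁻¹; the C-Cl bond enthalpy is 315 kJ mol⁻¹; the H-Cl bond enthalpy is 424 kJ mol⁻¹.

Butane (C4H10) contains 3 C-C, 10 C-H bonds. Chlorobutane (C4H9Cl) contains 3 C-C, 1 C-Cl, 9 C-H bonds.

Let D be the C-H bond energy.
Σ(broken) = 3×340 + 10×D + 1×252 = 1272 + 10D
Σ(formed) = 3×340 + 1×315 + 9×D + 1×424 = 1759 + 9D
ΔH = Σ(broken) − Σ(formed) = (1272 + 10D) − (1759 + 9D) = −487 + D
Setting this equal to −59 kJ gives D = 428 kJ/mol.

D(C-H) ≈ 428 kJ/mol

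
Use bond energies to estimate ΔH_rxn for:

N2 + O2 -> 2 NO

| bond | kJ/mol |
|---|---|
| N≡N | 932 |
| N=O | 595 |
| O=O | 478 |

Bonds broken (reactants):
  N≡N: 1 × 932 = 932
  O=O: 1 × 478 = 478
  Σ(broken) = 1410 kJ
Bonds formed (products):
  N=O: 2 × 595 = 1190
  Σ(formed) = 1190 kJ
ΔH = Σ(broken) − Σ(formed) = 1410 − 1190 = +220 kJ

ΔH ≈ +220 kJ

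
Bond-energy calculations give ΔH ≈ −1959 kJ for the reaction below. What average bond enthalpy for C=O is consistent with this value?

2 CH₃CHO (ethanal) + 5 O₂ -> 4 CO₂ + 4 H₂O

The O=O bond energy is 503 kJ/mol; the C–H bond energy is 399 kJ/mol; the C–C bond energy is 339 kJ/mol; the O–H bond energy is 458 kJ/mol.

D(C=O) ≈ 780 kJ/mol

Let D be the C=O bond energy.
Σ(broken) = 2×339 + 8×399 + 2×D + 5×503 = 6385 + 2D
Σ(formed) = 8×D + 8×458 = 3664 + 8D
ΔH = Σ(broken) − Σ(formed) = (6385 + 2D) − (3664 + 8D) = +2721 − 6D
Setting this equal to −1959 kJ gives 6D = 4680, so D = 780 kJ/mol.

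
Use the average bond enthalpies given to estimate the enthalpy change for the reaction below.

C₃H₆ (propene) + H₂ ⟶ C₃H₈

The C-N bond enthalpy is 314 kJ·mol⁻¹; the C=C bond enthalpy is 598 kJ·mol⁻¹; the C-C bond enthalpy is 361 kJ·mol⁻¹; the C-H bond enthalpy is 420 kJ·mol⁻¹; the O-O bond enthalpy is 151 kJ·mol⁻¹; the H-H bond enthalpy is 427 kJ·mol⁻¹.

Bonds broken (reactants):
  C-C: 1 × 361 = 361
  C-H: 6 × 420 = 2520
  C=C: 1 × 598 = 598
  H-H: 1 × 427 = 427
  Σ(broken) = 3906 kJ
Bonds formed (products):
  C-C: 2 × 361 = 722
  C-H: 8 × 420 = 3360
  Σ(formed) = 4082 kJ
ΔH = Σ(broken) − Σ(formed) = 3906 − 4082 = −176 kJ

ΔH ≈ −176 kJ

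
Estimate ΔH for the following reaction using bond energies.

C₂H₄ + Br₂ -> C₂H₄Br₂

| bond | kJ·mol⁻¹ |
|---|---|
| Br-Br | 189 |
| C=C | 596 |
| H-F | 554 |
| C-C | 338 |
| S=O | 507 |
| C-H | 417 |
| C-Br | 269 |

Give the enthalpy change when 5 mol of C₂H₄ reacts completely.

Bonds broken (reactants):
  Br-Br: 1 × 189 = 189
  C-H: 4 × 417 = 1668
  C=C: 1 × 596 = 596
  Σ(broken) = 2453 kJ
Bonds formed (products):
  C-Br: 2 × 269 = 538
  C-C: 1 × 338 = 338
  C-H: 4 × 417 = 1668
  Σ(formed) = 2544 kJ
ΔH = Σ(broken) − Σ(formed) = 2453 − 2544 = −91 kJ
For 5× the reaction as written: 5 × (−91) = −455 kJ

ΔH = −455 kJ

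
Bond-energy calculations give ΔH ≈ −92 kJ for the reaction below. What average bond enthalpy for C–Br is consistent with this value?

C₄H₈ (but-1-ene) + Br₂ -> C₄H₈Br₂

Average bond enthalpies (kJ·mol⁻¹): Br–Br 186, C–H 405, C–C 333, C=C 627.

D(C–Br) ≈ 286 kJ/mol

Let D be the C–Br bond energy.
Σ(broken) = 1×186 + 2×333 + 8×405 + 1×627 = 4719
Σ(formed) = 2×D + 3×333 + 8×405 = 4239 + 2D
ΔH = Σ(broken) − Σ(formed) = (4719) − (4239 + 2D) = +480 − 2D
Setting this equal to −92 kJ gives 2D = 572, so D = 286 kJ/mol.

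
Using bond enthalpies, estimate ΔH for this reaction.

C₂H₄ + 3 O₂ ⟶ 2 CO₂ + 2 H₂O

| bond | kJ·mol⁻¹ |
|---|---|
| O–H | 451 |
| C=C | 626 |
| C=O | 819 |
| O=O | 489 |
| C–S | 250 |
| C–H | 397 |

ΔH ≈ −1399 kJ

Bonds broken (reactants):
  C–H: 4 × 397 = 1588
  C=C: 1 × 626 = 626
  O=O: 3 × 489 = 1467
  Σ(broken) = 3681 kJ
Bonds formed (products):
  C=O: 4 × 819 = 3276
  O–H: 4 × 451 = 1804
  Σ(formed) = 5080 kJ
ΔH = Σ(broken) − Σ(formed) = 3681 − 5080 = −1399 kJ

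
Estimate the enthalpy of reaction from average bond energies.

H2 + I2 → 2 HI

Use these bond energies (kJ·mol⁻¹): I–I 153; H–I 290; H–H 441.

Bonds broken (reactants):
  H–H: 1 × 441 = 441
  I–I: 1 × 153 = 153
  Σ(broken) = 594 kJ
Bonds formed (products):
  H–I: 2 × 290 = 580
  Σ(formed) = 580 kJ
ΔH = Σ(broken) − Σ(formed) = 594 − 580 = +14 kJ

ΔH ≈ +14 kJ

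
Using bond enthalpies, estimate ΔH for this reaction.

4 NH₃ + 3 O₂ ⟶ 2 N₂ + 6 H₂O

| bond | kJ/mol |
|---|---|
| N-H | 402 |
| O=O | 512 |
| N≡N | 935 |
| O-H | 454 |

Bonds broken (reactants):
  N-H: 12 × 402 = 4824
  O=O: 3 × 512 = 1536
  Σ(broken) = 6360 kJ
Bonds formed (products):
  N≡N: 2 × 935 = 1870
  O-H: 12 × 454 = 5448
  Σ(formed) = 7318 kJ
ΔH = Σ(broken) − Σ(formed) = 6360 − 7318 = −958 kJ

ΔH ≈ −958 kJ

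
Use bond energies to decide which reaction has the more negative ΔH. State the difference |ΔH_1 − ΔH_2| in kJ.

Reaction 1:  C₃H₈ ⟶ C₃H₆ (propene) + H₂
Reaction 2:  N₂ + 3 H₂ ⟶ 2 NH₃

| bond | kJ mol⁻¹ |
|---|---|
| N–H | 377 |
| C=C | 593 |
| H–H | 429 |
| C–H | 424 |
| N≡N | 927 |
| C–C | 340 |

Reaction 1:
  Bonds broken (reactants):
    C–C: 2 × 340 = 680
    C–H: 8 × 424 = 3392
    Σ(broken) = 4072 kJ
  Bonds formed (products):
    C–C: 1 × 340 = 340
    C–H: 6 × 424 = 2544
    C=C: 1 × 593 = 593
    H–H: 1 × 429 = 429
    Σ(formed) = 3906 kJ
  ΔH_1 = 4072 − 3906 = +166 kJ
Reaction 2:
  Bonds broken (reactants):
    H–H: 3 × 429 = 1287
    N≡N: 1 × 927 = 927
    Σ(broken) = 2214 kJ
  Bonds formed (products):
    N–H: 6 × 377 = 2262
    Σ(formed) = 2262 kJ
  ΔH_2 = 2214 − 2262 = −48 kJ
ΔH_1 − ΔH_2 = +214 kJ, so reaction 2 has the more negative ΔH; |ΔH_1 − ΔH_2| = 214 kJ.

Reaction 2, by 214 kJ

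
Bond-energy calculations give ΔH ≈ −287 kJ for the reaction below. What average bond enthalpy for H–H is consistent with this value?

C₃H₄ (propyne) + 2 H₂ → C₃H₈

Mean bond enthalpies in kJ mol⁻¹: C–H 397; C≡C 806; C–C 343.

D(H–H) ≈ 419 kJ/mol

Let D be the H–H bond energy.
Σ(broken) = 1×806 + 1×343 + 4×397 + 2×D = 2737 + 2D
Σ(formed) = 2×343 + 8×397 = 3862
ΔH = Σ(broken) − Σ(formed) = (2737 + 2D) − (3862) = −1125 + 2D
Setting this equal to −287 kJ gives 2D = 838, so D = 419 kJ/mol.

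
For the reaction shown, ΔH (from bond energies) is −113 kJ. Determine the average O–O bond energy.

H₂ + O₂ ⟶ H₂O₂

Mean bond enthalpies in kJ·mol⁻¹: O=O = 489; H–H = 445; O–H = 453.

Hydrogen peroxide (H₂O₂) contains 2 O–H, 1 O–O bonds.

D(O–O) ≈ 141 kJ/mol

Let D be the O–O bond energy.
Σ(broken) = 1×445 + 1×489 = 934
Σ(formed) = 2×453 + 1×D = 906 + D
ΔH = Σ(broken) − Σ(formed) = (934) − (906 + D) = +28 − D
Setting this equal to −113 kJ gives D = 141 kJ/mol.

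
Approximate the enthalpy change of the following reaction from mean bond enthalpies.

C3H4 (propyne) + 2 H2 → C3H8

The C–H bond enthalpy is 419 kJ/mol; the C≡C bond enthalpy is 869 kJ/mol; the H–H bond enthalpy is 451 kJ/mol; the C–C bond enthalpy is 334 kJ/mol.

ΔH ≈ −239 kJ

Bonds broken (reactants):
  C≡C: 1 × 869 = 869
  C–C: 1 × 334 = 334
  C–H: 4 × 419 = 1676
  H–H: 2 × 451 = 902
  Σ(broken) = 3781 kJ
Bonds formed (products):
  C–C: 2 × 334 = 668
  C–H: 8 × 419 = 3352
  Σ(formed) = 4020 kJ
ΔH = Σ(broken) − Σ(formed) = 3781 − 4020 = −239 kJ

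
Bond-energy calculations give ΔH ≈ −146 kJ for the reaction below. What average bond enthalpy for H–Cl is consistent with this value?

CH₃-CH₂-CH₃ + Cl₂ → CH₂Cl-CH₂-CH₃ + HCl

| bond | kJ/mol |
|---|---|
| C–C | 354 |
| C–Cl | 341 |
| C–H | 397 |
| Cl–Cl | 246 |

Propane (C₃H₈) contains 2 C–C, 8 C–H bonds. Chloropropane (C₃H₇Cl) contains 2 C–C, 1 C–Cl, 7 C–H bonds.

D(H–Cl) ≈ 448 kJ/mol

Let D be the H–Cl bond energy.
Σ(broken) = 2×354 + 8×397 + 1×246 = 4130
Σ(formed) = 2×354 + 1×341 + 7×397 + 1×D = 3828 + D
ΔH = Σ(broken) − Σ(formed) = (4130) − (3828 + D) = +302 − D
Setting this equal to −146 kJ gives D = 448 kJ/mol.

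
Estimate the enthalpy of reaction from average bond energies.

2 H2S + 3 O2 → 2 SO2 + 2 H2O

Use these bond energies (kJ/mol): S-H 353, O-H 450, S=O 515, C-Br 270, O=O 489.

Bonds broken (reactants):
  O=O: 3 × 489 = 1467
  S-H: 4 × 353 = 1412
  Σ(broken) = 2879 kJ
Bonds formed (products):
  O-H: 4 × 450 = 1800
  S=O: 4 × 515 = 2060
  Σ(formed) = 3860 kJ
ΔH = Σ(broken) − Σ(formed) = 2879 − 3860 = −981 kJ

ΔH ≈ −981 kJ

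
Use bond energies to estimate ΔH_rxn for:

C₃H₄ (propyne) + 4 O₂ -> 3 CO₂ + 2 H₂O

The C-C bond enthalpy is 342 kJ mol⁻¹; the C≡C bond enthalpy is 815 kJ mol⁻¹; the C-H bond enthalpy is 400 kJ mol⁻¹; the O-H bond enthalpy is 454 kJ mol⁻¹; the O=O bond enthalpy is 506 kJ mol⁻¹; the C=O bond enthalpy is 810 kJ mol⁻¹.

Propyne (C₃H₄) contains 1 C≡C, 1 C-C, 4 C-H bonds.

Bonds broken (reactants):
  C≡C: 1 × 815 = 815
  C-C: 1 × 342 = 342
  C-H: 4 × 400 = 1600
  O=O: 4 × 506 = 2024
  Σ(broken) = 4781 kJ
Bonds formed (products):
  C=O: 6 × 810 = 4860
  O-H: 4 × 454 = 1816
  Σ(formed) = 6676 kJ
ΔH = Σ(broken) − Σ(formed) = 4781 − 6676 = −1895 kJ

ΔH ≈ −1895 kJ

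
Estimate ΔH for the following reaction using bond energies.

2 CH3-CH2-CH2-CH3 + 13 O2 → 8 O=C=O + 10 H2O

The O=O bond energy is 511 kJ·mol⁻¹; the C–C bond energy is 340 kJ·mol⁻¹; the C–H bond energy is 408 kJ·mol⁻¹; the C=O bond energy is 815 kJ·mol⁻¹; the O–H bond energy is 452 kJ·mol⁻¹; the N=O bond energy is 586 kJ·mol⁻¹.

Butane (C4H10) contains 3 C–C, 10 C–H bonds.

Bonds broken (reactants):
  C–C: 6 × 340 = 2040
  C–H: 20 × 408 = 8160
  O=O: 13 × 511 = 6643
  Σ(broken) = 16843 kJ
Bonds formed (products):
  C=O: 16 × 815 = 13040
  O–H: 20 × 452 = 9040
  Σ(formed) = 22080 kJ
ΔH = Σ(broken) − Σ(formed) = 16843 − 22080 = −5237 kJ

ΔH ≈ −5237 kJ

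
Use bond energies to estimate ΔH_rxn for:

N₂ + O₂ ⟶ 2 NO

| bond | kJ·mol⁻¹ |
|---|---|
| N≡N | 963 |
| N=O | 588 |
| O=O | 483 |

ΔH ≈ +270 kJ

Bonds broken (reactants):
  N≡N: 1 × 963 = 963
  O=O: 1 × 483 = 483
  Σ(broken) = 1446 kJ
Bonds formed (products):
  N=O: 2 × 588 = 1176
  Σ(formed) = 1176 kJ
ΔH = Σ(broken) − Σ(formed) = 1446 − 1176 = +270 kJ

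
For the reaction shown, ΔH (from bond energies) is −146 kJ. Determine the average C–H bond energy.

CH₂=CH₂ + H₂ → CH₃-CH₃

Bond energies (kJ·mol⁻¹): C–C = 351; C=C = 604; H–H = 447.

Let D be the C–H bond energy.
Σ(broken) = 4×D + 1×604 + 1×447 = 1051 + 4D
Σ(formed) = 1×351 + 6×D = 351 + 6D
ΔH = Σ(broken) − Σ(formed) = (1051 + 4D) − (351 + 6D) = +700 − 2D
Setting this equal to −146 kJ gives 2D = 846, so D = 423 kJ/mol.

D(C–H) ≈ 423 kJ/mol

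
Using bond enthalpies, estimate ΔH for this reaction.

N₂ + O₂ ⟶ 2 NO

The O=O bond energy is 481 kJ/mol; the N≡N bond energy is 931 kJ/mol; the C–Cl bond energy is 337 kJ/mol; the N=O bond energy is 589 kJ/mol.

Bonds broken (reactants):
  N≡N: 1 × 931 = 931
  O=O: 1 × 481 = 481
  Σ(broken) = 1412 kJ
Bonds formed (products):
  N=O: 2 × 589 = 1178
  Σ(formed) = 1178 kJ
ΔH = Σ(broken) − Σ(formed) = 1412 − 1178 = +234 kJ

ΔH ≈ +234 kJ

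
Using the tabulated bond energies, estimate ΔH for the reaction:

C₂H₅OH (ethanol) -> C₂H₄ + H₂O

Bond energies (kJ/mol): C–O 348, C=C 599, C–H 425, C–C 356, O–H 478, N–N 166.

ΔH ≈ +52 kJ

Bonds broken (reactants):
  C–C: 1 × 356 = 356
  C–H: 5 × 425 = 2125
  C–O: 1 × 348 = 348
  O–H: 1 × 478 = 478
  Σ(broken) = 3307 kJ
Bonds formed (products):
  C–H: 4 × 425 = 1700
  C=C: 1 × 599 = 599
  O–H: 2 × 478 = 956
  Σ(formed) = 3255 kJ
ΔH = Σ(broken) − Σ(formed) = 3307 − 3255 = +52 kJ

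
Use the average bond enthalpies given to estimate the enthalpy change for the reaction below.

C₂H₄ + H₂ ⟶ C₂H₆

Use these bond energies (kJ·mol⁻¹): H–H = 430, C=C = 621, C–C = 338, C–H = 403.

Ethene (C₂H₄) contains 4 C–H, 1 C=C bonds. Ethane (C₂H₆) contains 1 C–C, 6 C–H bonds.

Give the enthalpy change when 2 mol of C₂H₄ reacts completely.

Bonds broken (reactants):
  C–H: 4 × 403 = 1612
  C=C: 1 × 621 = 621
  H–H: 1 × 430 = 430
  Σ(broken) = 2663 kJ
Bonds formed (products):
  C–C: 1 × 338 = 338
  C–H: 6 × 403 = 2418
  Σ(formed) = 2756 kJ
ΔH = Σ(broken) − Σ(formed) = 2663 − 2756 = −93 kJ
For 2× the reaction as written: 2 × (−93) = −186 kJ

ΔH = −186 kJ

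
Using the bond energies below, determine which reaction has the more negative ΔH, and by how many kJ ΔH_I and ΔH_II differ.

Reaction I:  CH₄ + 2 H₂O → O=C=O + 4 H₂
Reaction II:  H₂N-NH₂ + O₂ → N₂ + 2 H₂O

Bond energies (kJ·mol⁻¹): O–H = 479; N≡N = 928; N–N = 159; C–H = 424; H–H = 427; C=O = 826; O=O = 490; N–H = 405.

Reaction II, by 827 kJ

Reaction I:
  Bonds broken (reactants):
    C–H: 4 × 424 = 1696
    O–H: 4 × 479 = 1916
    Σ(broken) = 3612 kJ
  Bonds formed (products):
    C=O: 2 × 826 = 1652
    H–H: 4 × 427 = 1708
    Σ(formed) = 3360 kJ
  ΔH_I = 3612 − 3360 = +252 kJ
Reaction II:
  Bonds broken (reactants):
    N–H: 4 × 405 = 1620
    N–N: 1 × 159 = 159
    O=O: 1 × 490 = 490
    Σ(broken) = 2269 kJ
  Bonds formed (products):
    N≡N: 1 × 928 = 928
    O–H: 4 × 479 = 1916
    Σ(formed) = 2844 kJ
  ΔH_II = 2269 − 2844 = −575 kJ
ΔH_I − ΔH_II = +827 kJ, so reaction II has the more negative ΔH; |ΔH_I − ΔH_II| = 827 kJ.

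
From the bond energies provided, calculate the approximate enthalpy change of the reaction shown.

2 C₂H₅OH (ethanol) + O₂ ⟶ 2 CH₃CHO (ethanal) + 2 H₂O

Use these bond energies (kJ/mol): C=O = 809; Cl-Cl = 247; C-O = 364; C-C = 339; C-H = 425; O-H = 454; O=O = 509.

ΔH ≈ −439 kJ

Bonds broken (reactants):
  C-C: 2 × 339 = 678
  C-H: 10 × 425 = 4250
  C-O: 2 × 364 = 728
  O-H: 2 × 454 = 908
  O=O: 1 × 509 = 509
  Σ(broken) = 7073 kJ
Bonds formed (products):
  C-C: 2 × 339 = 678
  C-H: 8 × 425 = 3400
  C=O: 2 × 809 = 1618
  O-H: 4 × 454 = 1816
  Σ(formed) = 7512 kJ
ΔH = Σ(broken) − Σ(formed) = 7073 − 7512 = −439 kJ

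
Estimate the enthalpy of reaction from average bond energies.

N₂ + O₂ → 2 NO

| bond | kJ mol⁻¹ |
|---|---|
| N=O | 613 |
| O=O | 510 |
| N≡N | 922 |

Bonds broken (reactants):
  N≡N: 1 × 922 = 922
  O=O: 1 × 510 = 510
  Σ(broken) = 1432 kJ
Bonds formed (products):
  N=O: 2 × 613 = 1226
  Σ(formed) = 1226 kJ
ΔH = Σ(broken) − Σ(formed) = 1432 − 1226 = +206 kJ

ΔH ≈ +206 kJ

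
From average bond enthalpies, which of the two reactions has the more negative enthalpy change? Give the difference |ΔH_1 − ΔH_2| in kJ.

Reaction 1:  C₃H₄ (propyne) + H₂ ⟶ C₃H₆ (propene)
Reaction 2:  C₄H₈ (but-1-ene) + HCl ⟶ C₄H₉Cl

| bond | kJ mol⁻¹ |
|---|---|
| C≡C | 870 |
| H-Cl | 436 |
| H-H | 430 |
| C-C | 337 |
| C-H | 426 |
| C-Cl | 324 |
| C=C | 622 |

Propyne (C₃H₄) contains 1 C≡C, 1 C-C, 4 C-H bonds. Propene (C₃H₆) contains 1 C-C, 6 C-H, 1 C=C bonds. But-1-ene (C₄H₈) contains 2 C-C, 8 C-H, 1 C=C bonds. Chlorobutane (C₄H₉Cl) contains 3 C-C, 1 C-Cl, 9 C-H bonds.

Reaction 1:
  Bonds broken (reactants):
    C≡C: 1 × 870 = 870
    C-C: 1 × 337 = 337
    C-H: 4 × 426 = 1704
    H-H: 1 × 430 = 430
    Σ(broken) = 3341 kJ
  Bonds formed (products):
    C-C: 1 × 337 = 337
    C-H: 6 × 426 = 2556
    C=C: 1 × 622 = 622
    Σ(formed) = 3515 kJ
  ΔH_1 = 3341 − 3515 = −174 kJ
Reaction 2:
  Bonds broken (reactants):
    C-C: 2 × 337 = 674
    C-H: 8 × 426 = 3408
    C=C: 1 × 622 = 622
    H-Cl: 1 × 436 = 436
    Σ(broken) = 5140 kJ
  Bonds formed (products):
    C-C: 3 × 337 = 1011
    C-Cl: 1 × 324 = 324
    C-H: 9 × 426 = 3834
    Σ(formed) = 5169 kJ
  ΔH_2 = 5140 − 5169 = −29 kJ
ΔH_1 − ΔH_2 = −145 kJ, so reaction 1 has the more negative ΔH; |ΔH_1 − ΔH_2| = 145 kJ.

Reaction 1, by 145 kJ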